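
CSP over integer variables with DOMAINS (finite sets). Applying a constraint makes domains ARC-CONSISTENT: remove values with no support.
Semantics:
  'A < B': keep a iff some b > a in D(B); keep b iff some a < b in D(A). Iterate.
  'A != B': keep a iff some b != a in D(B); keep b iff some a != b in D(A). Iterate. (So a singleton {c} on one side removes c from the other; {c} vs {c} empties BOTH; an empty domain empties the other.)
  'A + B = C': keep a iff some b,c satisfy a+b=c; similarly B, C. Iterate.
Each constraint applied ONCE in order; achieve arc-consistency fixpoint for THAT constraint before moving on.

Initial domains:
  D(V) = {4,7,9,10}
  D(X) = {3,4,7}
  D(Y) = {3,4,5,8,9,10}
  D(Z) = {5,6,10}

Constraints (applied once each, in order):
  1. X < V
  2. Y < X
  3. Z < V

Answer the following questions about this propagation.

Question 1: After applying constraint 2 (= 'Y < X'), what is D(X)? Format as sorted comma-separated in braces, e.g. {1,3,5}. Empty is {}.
Answer: {4,7}

Derivation:
Constraint 1 (X < V) on D(X)={3,4,7} D(V)={4,7,9,10}: no change
Constraint 2 (Y < X) on D(Y)={3,4,5,8,9,10} D(X)={3,4,7}: Y {3,4,5,8,9,10}->{3,4,5}; X {3,4,7}->{4,7}
So after constraint 2: D(X) = {4,7}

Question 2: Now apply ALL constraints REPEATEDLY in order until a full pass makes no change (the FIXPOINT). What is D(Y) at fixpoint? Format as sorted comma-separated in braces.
Answer: {3,4,5}

Derivation:
pass 0 (initial): D(Y)={3,4,5,8,9,10}
pass 1: V {4,7,9,10}->{7,9,10}; X {3,4,7}->{4,7}; Y {3,4,5,8,9,10}->{3,4,5}; Z {5,6,10}->{5,6}
pass 2: no change
Fixpoint after 2 passes: D(Y) = {3,4,5}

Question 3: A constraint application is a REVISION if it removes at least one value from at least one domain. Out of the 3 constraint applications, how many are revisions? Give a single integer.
Constraint 1 (X < V) on D(X)={3,4,7} D(V)={4,7,9,10}: no change => not a revision
Constraint 2 (Y < X) on D(Y)={3,4,5,8,9,10} D(X)={3,4,7}: Y {3,4,5,8,9,10}->{3,4,5}; X {3,4,7}->{4,7} => REVISION
Constraint 3 (Z < V) on D(Z)={5,6,10} D(V)={4,7,9,10}: Z {5,6,10}->{5,6}; V {4,7,9,10}->{7,9,10} => REVISION
Total revisions = 2

Answer: 2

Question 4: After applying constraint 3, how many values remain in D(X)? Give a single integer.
Constraint 1 (X < V) on D(X)={3,4,7} D(V)={4,7,9,10}: no change
Constraint 2 (Y < X) on D(Y)={3,4,5,8,9,10} D(X)={3,4,7}: Y {3,4,5,8,9,10}->{3,4,5}; X {3,4,7}->{4,7}
Constraint 3 (Z < V) on D(Z)={5,6,10} D(V)={4,7,9,10}: Z {5,6,10}->{5,6}; V {4,7,9,10}->{7,9,10}
So after constraint 3: D(X)={4,7}, size = 2

Answer: 2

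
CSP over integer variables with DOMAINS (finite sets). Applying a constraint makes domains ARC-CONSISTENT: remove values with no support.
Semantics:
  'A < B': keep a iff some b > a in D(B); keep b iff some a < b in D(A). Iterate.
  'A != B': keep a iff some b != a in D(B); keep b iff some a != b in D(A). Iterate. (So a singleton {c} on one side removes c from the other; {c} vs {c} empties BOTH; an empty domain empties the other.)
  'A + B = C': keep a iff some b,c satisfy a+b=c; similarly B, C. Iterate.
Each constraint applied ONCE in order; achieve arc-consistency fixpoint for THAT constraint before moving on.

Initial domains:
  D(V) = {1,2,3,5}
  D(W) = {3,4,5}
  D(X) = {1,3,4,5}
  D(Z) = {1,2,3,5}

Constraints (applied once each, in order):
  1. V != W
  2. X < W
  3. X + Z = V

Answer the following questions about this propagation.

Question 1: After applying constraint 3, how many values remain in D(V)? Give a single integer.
Answer: 3

Derivation:
Constraint 1 (V != W) on D(V)={1,2,3,5} D(W)={3,4,5}: no change
Constraint 2 (X < W) on D(X)={1,3,4,5} D(W)={3,4,5}: X {1,3,4,5}->{1,3,4}
Constraint 3 (X + Z = V) on D(X)={1,3,4} D(Z)={1,2,3,5} D(V)={1,2,3,5}: Z {1,2,3,5}->{1,2}; V {1,2,3,5}->{2,3,5}
So after constraint 3: D(V)={2,3,5}, size = 3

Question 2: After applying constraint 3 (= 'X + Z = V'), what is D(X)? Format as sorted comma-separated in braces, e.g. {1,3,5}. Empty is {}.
Constraint 1 (V != W) on D(V)={1,2,3,5} D(W)={3,4,5}: no change
Constraint 2 (X < W) on D(X)={1,3,4,5} D(W)={3,4,5}: X {1,3,4,5}->{1,3,4}
Constraint 3 (X + Z = V) on D(X)={1,3,4} D(Z)={1,2,3,5} D(V)={1,2,3,5}: Z {1,2,3,5}->{1,2}; V {1,2,3,5}->{2,3,5}
So after constraint 3: D(X) = {1,3,4}

Answer: {1,3,4}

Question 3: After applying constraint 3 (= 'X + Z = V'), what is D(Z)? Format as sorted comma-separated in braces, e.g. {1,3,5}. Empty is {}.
Answer: {1,2}

Derivation:
Constraint 1 (V != W) on D(V)={1,2,3,5} D(W)={3,4,5}: no change
Constraint 2 (X < W) on D(X)={1,3,4,5} D(W)={3,4,5}: X {1,3,4,5}->{1,3,4}
Constraint 3 (X + Z = V) on D(X)={1,3,4} D(Z)={1,2,3,5} D(V)={1,2,3,5}: Z {1,2,3,5}->{1,2}; V {1,2,3,5}->{2,3,5}
So after constraint 3: D(Z) = {1,2}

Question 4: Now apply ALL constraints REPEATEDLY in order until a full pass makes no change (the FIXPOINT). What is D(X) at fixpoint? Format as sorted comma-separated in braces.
pass 0 (initial): D(X)={1,3,4,5}
pass 1: V {1,2,3,5}->{2,3,5}; X {1,3,4,5}->{1,3,4}; Z {1,2,3,5}->{1,2}
pass 2: no change
Fixpoint after 2 passes: D(X) = {1,3,4}

Answer: {1,3,4}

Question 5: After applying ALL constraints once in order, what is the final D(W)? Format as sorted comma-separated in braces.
Answer: {3,4,5}

Derivation:
Constraint 1 (V != W) on D(V)={1,2,3,5} D(W)={3,4,5}: no change
Constraint 2 (X < W) on D(X)={1,3,4,5} D(W)={3,4,5}: X {1,3,4,5}->{1,3,4}
Constraint 3 (X + Z = V) on D(X)={1,3,4} D(Z)={1,2,3,5} D(V)={1,2,3,5}: Z {1,2,3,5}->{1,2}; V {1,2,3,5}->{2,3,5}
So after all 3 constraints: D(W) = {3,4,5}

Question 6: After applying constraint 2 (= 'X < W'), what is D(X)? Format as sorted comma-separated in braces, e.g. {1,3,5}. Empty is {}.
Constraint 1 (V != W) on D(V)={1,2,3,5} D(W)={3,4,5}: no change
Constraint 2 (X < W) on D(X)={1,3,4,5} D(W)={3,4,5}: X {1,3,4,5}->{1,3,4}
So after constraint 2: D(X) = {1,3,4}

Answer: {1,3,4}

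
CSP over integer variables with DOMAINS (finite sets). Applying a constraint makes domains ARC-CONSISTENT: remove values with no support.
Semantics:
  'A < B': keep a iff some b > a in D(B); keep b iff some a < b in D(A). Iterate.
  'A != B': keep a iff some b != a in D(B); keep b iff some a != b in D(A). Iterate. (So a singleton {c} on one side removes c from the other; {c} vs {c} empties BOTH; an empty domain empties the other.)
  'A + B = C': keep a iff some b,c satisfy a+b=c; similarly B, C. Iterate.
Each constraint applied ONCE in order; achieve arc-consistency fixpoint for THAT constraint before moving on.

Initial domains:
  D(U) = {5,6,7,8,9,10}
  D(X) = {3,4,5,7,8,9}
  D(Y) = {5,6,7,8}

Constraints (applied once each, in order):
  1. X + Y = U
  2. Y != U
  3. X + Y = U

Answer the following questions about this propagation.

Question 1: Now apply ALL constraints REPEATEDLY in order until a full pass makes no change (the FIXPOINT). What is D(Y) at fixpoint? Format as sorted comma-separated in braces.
Answer: {5,6,7}

Derivation:
pass 0 (initial): D(Y)={5,6,7,8}
pass 1: U {5,6,7,8,9,10}->{8,9,10}; X {3,4,5,7,8,9}->{3,4,5}; Y {5,6,7,8}->{5,6,7}
pass 2: no change
Fixpoint after 2 passes: D(Y) = {5,6,7}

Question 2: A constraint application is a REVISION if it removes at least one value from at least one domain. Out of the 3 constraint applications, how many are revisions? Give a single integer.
Answer: 1

Derivation:
Constraint 1 (X + Y = U) on D(X)={3,4,5,7,8,9} D(Y)={5,6,7,8} D(U)={5,6,7,8,9,10}: X {3,4,5,7,8,9}->{3,4,5}; Y {5,6,7,8}->{5,6,7}; U {5,6,7,8,9,10}->{8,9,10} => REVISION
Constraint 2 (Y != U) on D(Y)={5,6,7} D(U)={8,9,10}: no change => not a revision
Constraint 3 (X + Y = U) on D(X)={3,4,5} D(Y)={5,6,7} D(U)={8,9,10}: no change => not a revision
Total revisions = 1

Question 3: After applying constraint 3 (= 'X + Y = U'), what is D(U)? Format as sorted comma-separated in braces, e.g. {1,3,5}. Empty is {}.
Answer: {8,9,10}

Derivation:
Constraint 1 (X + Y = U) on D(X)={3,4,5,7,8,9} D(Y)={5,6,7,8} D(U)={5,6,7,8,9,10}: X {3,4,5,7,8,9}->{3,4,5}; Y {5,6,7,8}->{5,6,7}; U {5,6,7,8,9,10}->{8,9,10}
Constraint 2 (Y != U) on D(Y)={5,6,7} D(U)={8,9,10}: no change
Constraint 3 (X + Y = U) on D(X)={3,4,5} D(Y)={5,6,7} D(U)={8,9,10}: no change
So after constraint 3: D(U) = {8,9,10}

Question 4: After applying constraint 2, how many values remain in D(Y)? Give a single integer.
Constraint 1 (X + Y = U) on D(X)={3,4,5,7,8,9} D(Y)={5,6,7,8} D(U)={5,6,7,8,9,10}: X {3,4,5,7,8,9}->{3,4,5}; Y {5,6,7,8}->{5,6,7}; U {5,6,7,8,9,10}->{8,9,10}
Constraint 2 (Y != U) on D(Y)={5,6,7} D(U)={8,9,10}: no change
So after constraint 2: D(Y)={5,6,7}, size = 3

Answer: 3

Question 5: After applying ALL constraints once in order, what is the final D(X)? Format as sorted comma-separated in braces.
Answer: {3,4,5}

Derivation:
Constraint 1 (X + Y = U) on D(X)={3,4,5,7,8,9} D(Y)={5,6,7,8} D(U)={5,6,7,8,9,10}: X {3,4,5,7,8,9}->{3,4,5}; Y {5,6,7,8}->{5,6,7}; U {5,6,7,8,9,10}->{8,9,10}
Constraint 2 (Y != U) on D(Y)={5,6,7} D(U)={8,9,10}: no change
Constraint 3 (X + Y = U) on D(X)={3,4,5} D(Y)={5,6,7} D(U)={8,9,10}: no change
So after all 3 constraints: D(X) = {3,4,5}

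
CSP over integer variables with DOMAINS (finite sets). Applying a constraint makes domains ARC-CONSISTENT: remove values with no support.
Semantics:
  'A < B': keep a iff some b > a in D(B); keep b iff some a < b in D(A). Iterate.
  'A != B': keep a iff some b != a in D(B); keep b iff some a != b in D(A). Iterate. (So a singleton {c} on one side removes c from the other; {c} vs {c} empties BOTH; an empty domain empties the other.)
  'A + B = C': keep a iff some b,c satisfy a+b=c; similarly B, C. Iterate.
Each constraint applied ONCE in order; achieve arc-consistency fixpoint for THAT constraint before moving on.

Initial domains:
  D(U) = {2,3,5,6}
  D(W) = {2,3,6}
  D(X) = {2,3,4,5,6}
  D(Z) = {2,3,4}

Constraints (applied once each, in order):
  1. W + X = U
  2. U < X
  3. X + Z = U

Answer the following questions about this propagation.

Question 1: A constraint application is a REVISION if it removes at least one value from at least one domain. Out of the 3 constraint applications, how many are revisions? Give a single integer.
Answer: 3

Derivation:
Constraint 1 (W + X = U) on D(W)={2,3,6} D(X)={2,3,4,5,6} D(U)={2,3,5,6}: W {2,3,6}->{2,3}; X {2,3,4,5,6}->{2,3,4}; U {2,3,5,6}->{5,6} => REVISION
Constraint 2 (U < X) on D(U)={5,6} D(X)={2,3,4}: U {5,6}->{}; X {2,3,4}->{} => REVISION
Constraint 3 (X + Z = U) on D(X)={} D(Z)={2,3,4} D(U)={}: Z {2,3,4}->{} => REVISION
Total revisions = 3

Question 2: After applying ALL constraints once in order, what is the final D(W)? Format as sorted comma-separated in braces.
Answer: {2,3}

Derivation:
Constraint 1 (W + X = U) on D(W)={2,3,6} D(X)={2,3,4,5,6} D(U)={2,3,5,6}: W {2,3,6}->{2,3}; X {2,3,4,5,6}->{2,3,4}; U {2,3,5,6}->{5,6}
Constraint 2 (U < X) on D(U)={5,6} D(X)={2,3,4}: U {5,6}->{}; X {2,3,4}->{}
Constraint 3 (X + Z = U) on D(X)={} D(Z)={2,3,4} D(U)={}: Z {2,3,4}->{}
So after all 3 constraints: D(W) = {2,3}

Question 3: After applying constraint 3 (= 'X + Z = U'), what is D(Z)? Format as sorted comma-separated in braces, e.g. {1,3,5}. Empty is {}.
Answer: {}

Derivation:
Constraint 1 (W + X = U) on D(W)={2,3,6} D(X)={2,3,4,5,6} D(U)={2,3,5,6}: W {2,3,6}->{2,3}; X {2,3,4,5,6}->{2,3,4}; U {2,3,5,6}->{5,6}
Constraint 2 (U < X) on D(U)={5,6} D(X)={2,3,4}: U {5,6}->{}; X {2,3,4}->{}
Constraint 3 (X + Z = U) on D(X)={} D(Z)={2,3,4} D(U)={}: Z {2,3,4}->{}
So after constraint 3: D(Z) = {}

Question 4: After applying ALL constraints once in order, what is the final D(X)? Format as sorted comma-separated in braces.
Answer: {}

Derivation:
Constraint 1 (W + X = U) on D(W)={2,3,6} D(X)={2,3,4,5,6} D(U)={2,3,5,6}: W {2,3,6}->{2,3}; X {2,3,4,5,6}->{2,3,4}; U {2,3,5,6}->{5,6}
Constraint 2 (U < X) on D(U)={5,6} D(X)={2,3,4}: U {5,6}->{}; X {2,3,4}->{}
Constraint 3 (X + Z = U) on D(X)={} D(Z)={2,3,4} D(U)={}: Z {2,3,4}->{}
So after all 3 constraints: D(X) = {}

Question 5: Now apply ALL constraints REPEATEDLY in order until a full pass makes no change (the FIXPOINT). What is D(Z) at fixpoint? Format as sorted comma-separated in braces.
Answer: {}

Derivation:
pass 0 (initial): D(Z)={2,3,4}
pass 1: U {2,3,5,6}->{}; W {2,3,6}->{2,3}; X {2,3,4,5,6}->{}; Z {2,3,4}->{}
pass 2: W {2,3}->{}
pass 3: no change
Fixpoint after 3 passes: D(Z) = {}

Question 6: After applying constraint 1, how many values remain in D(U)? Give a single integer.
Answer: 2

Derivation:
Constraint 1 (W + X = U) on D(W)={2,3,6} D(X)={2,3,4,5,6} D(U)={2,3,5,6}: W {2,3,6}->{2,3}; X {2,3,4,5,6}->{2,3,4}; U {2,3,5,6}->{5,6}
So after constraint 1: D(U)={5,6}, size = 2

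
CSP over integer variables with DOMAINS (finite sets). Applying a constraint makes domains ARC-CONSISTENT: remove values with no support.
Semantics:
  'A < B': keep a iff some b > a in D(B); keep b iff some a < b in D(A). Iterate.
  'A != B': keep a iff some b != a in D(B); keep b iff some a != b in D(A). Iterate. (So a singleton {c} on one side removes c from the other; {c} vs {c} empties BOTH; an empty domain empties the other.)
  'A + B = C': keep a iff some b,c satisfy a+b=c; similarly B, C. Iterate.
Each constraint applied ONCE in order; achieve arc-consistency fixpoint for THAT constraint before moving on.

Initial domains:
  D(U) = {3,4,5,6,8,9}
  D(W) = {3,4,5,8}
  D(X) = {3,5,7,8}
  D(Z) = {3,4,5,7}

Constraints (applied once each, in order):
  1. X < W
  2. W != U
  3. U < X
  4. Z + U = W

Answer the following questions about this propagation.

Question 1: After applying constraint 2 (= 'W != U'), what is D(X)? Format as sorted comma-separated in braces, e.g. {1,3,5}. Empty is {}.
Answer: {3,5,7}

Derivation:
Constraint 1 (X < W) on D(X)={3,5,7,8} D(W)={3,4,5,8}: X {3,5,7,8}->{3,5,7}; W {3,4,5,8}->{4,5,8}
Constraint 2 (W != U) on D(W)={4,5,8} D(U)={3,4,5,6,8,9}: no change
So after constraint 2: D(X) = {3,5,7}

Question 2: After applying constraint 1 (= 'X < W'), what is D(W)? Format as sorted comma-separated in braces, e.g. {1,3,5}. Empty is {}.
Answer: {4,5,8}

Derivation:
Constraint 1 (X < W) on D(X)={3,5,7,8} D(W)={3,4,5,8}: X {3,5,7,8}->{3,5,7}; W {3,4,5,8}->{4,5,8}
So after constraint 1: D(W) = {4,5,8}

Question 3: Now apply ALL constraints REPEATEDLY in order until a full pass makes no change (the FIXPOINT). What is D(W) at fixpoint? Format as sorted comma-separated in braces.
Answer: {8}

Derivation:
pass 0 (initial): D(W)={3,4,5,8}
pass 1: U {3,4,5,6,8,9}->{3,4,5}; W {3,4,5,8}->{8}; X {3,5,7,8}->{5,7}; Z {3,4,5,7}->{3,4,5}
pass 2: no change
Fixpoint after 2 passes: D(W) = {8}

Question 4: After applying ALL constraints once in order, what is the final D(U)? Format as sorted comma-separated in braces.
Constraint 1 (X < W) on D(X)={3,5,7,8} D(W)={3,4,5,8}: X {3,5,7,8}->{3,5,7}; W {3,4,5,8}->{4,5,8}
Constraint 2 (W != U) on D(W)={4,5,8} D(U)={3,4,5,6,8,9}: no change
Constraint 3 (U < X) on D(U)={3,4,5,6,8,9} D(X)={3,5,7}: U {3,4,5,6,8,9}->{3,4,5,6}; X {3,5,7}->{5,7}
Constraint 4 (Z + U = W) on D(Z)={3,4,5,7} D(U)={3,4,5,6} D(W)={4,5,8}: Z {3,4,5,7}->{3,4,5}; U {3,4,5,6}->{3,4,5}; W {4,5,8}->{8}
So after all 4 constraints: D(U) = {3,4,5}

Answer: {3,4,5}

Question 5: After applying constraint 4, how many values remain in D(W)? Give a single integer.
Constraint 1 (X < W) on D(X)={3,5,7,8} D(W)={3,4,5,8}: X {3,5,7,8}->{3,5,7}; W {3,4,5,8}->{4,5,8}
Constraint 2 (W != U) on D(W)={4,5,8} D(U)={3,4,5,6,8,9}: no change
Constraint 3 (U < X) on D(U)={3,4,5,6,8,9} D(X)={3,5,7}: U {3,4,5,6,8,9}->{3,4,5,6}; X {3,5,7}->{5,7}
Constraint 4 (Z + U = W) on D(Z)={3,4,5,7} D(U)={3,4,5,6} D(W)={4,5,8}: Z {3,4,5,7}->{3,4,5}; U {3,4,5,6}->{3,4,5}; W {4,5,8}->{8}
So after constraint 4: D(W)={8}, size = 1

Answer: 1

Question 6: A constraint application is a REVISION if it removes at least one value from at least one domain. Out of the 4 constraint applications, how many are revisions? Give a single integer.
Answer: 3

Derivation:
Constraint 1 (X < W) on D(X)={3,5,7,8} D(W)={3,4,5,8}: X {3,5,7,8}->{3,5,7}; W {3,4,5,8}->{4,5,8} => REVISION
Constraint 2 (W != U) on D(W)={4,5,8} D(U)={3,4,5,6,8,9}: no change => not a revision
Constraint 3 (U < X) on D(U)={3,4,5,6,8,9} D(X)={3,5,7}: U {3,4,5,6,8,9}->{3,4,5,6}; X {3,5,7}->{5,7} => REVISION
Constraint 4 (Z + U = W) on D(Z)={3,4,5,7} D(U)={3,4,5,6} D(W)={4,5,8}: Z {3,4,5,7}->{3,4,5}; U {3,4,5,6}->{3,4,5}; W {4,5,8}->{8} => REVISION
Total revisions = 3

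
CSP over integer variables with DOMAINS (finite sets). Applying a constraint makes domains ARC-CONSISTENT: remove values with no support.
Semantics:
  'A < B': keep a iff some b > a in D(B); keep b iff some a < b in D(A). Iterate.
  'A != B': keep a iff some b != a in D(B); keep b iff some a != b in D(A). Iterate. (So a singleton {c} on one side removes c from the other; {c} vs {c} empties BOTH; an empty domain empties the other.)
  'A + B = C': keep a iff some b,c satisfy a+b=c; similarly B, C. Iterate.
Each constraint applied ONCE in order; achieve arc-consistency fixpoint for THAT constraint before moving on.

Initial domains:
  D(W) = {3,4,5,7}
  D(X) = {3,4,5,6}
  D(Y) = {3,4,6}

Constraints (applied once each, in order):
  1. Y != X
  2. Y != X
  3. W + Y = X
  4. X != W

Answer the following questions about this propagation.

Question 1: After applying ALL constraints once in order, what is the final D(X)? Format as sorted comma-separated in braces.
Answer: {6}

Derivation:
Constraint 1 (Y != X) on D(Y)={3,4,6} D(X)={3,4,5,6}: no change
Constraint 2 (Y != X) on D(Y)={3,4,6} D(X)={3,4,5,6}: no change
Constraint 3 (W + Y = X) on D(W)={3,4,5,7} D(Y)={3,4,6} D(X)={3,4,5,6}: W {3,4,5,7}->{3}; Y {3,4,6}->{3}; X {3,4,5,6}->{6}
Constraint 4 (X != W) on D(X)={6} D(W)={3}: no change
So after all 4 constraints: D(X) = {6}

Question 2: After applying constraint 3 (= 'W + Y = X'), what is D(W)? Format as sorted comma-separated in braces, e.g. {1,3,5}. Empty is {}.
Answer: {3}

Derivation:
Constraint 1 (Y != X) on D(Y)={3,4,6} D(X)={3,4,5,6}: no change
Constraint 2 (Y != X) on D(Y)={3,4,6} D(X)={3,4,5,6}: no change
Constraint 3 (W + Y = X) on D(W)={3,4,5,7} D(Y)={3,4,6} D(X)={3,4,5,6}: W {3,4,5,7}->{3}; Y {3,4,6}->{3}; X {3,4,5,6}->{6}
So after constraint 3: D(W) = {3}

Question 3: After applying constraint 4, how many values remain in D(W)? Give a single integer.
Answer: 1

Derivation:
Constraint 1 (Y != X) on D(Y)={3,4,6} D(X)={3,4,5,6}: no change
Constraint 2 (Y != X) on D(Y)={3,4,6} D(X)={3,4,5,6}: no change
Constraint 3 (W + Y = X) on D(W)={3,4,5,7} D(Y)={3,4,6} D(X)={3,4,5,6}: W {3,4,5,7}->{3}; Y {3,4,6}->{3}; X {3,4,5,6}->{6}
Constraint 4 (X != W) on D(X)={6} D(W)={3}: no change
So after constraint 4: D(W)={3}, size = 1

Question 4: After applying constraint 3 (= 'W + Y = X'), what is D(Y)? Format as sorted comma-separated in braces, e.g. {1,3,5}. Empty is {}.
Answer: {3}

Derivation:
Constraint 1 (Y != X) on D(Y)={3,4,6} D(X)={3,4,5,6}: no change
Constraint 2 (Y != X) on D(Y)={3,4,6} D(X)={3,4,5,6}: no change
Constraint 3 (W + Y = X) on D(W)={3,4,5,7} D(Y)={3,4,6} D(X)={3,4,5,6}: W {3,4,5,7}->{3}; Y {3,4,6}->{3}; X {3,4,5,6}->{6}
So after constraint 3: D(Y) = {3}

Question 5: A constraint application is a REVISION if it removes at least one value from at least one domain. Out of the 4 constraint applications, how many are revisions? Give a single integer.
Constraint 1 (Y != X) on D(Y)={3,4,6} D(X)={3,4,5,6}: no change => not a revision
Constraint 2 (Y != X) on D(Y)={3,4,6} D(X)={3,4,5,6}: no change => not a revision
Constraint 3 (W + Y = X) on D(W)={3,4,5,7} D(Y)={3,4,6} D(X)={3,4,5,6}: W {3,4,5,7}->{3}; Y {3,4,6}->{3}; X {3,4,5,6}->{6} => REVISION
Constraint 4 (X != W) on D(X)={6} D(W)={3}: no change => not a revision
Total revisions = 1

Answer: 1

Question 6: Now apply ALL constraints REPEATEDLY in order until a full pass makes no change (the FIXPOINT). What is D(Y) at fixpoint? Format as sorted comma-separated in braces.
Answer: {3}

Derivation:
pass 0 (initial): D(Y)={3,4,6}
pass 1: W {3,4,5,7}->{3}; X {3,4,5,6}->{6}; Y {3,4,6}->{3}
pass 2: no change
Fixpoint after 2 passes: D(Y) = {3}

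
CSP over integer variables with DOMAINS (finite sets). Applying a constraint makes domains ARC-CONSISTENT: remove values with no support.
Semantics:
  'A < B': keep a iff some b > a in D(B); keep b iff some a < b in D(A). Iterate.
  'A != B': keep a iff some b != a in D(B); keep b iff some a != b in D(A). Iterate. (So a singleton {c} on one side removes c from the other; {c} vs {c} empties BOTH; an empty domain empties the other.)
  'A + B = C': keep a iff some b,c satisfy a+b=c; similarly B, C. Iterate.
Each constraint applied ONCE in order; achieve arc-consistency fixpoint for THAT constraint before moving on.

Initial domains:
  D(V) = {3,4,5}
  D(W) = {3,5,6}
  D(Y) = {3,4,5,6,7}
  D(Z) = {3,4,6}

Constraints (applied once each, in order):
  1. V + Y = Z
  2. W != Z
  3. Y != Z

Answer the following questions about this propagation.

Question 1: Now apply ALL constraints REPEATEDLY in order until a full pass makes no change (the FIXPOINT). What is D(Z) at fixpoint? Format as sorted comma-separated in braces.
Answer: {6}

Derivation:
pass 0 (initial): D(Z)={3,4,6}
pass 1: V {3,4,5}->{3}; W {3,5,6}->{3,5}; Y {3,4,5,6,7}->{3}; Z {3,4,6}->{6}
pass 2: no change
Fixpoint after 2 passes: D(Z) = {6}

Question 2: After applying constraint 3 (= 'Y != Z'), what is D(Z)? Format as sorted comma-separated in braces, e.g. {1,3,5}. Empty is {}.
Answer: {6}

Derivation:
Constraint 1 (V + Y = Z) on D(V)={3,4,5} D(Y)={3,4,5,6,7} D(Z)={3,4,6}: V {3,4,5}->{3}; Y {3,4,5,6,7}->{3}; Z {3,4,6}->{6}
Constraint 2 (W != Z) on D(W)={3,5,6} D(Z)={6}: W {3,5,6}->{3,5}
Constraint 3 (Y != Z) on D(Y)={3} D(Z)={6}: no change
So after constraint 3: D(Z) = {6}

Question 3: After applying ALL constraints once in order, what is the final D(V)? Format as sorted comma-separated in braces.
Constraint 1 (V + Y = Z) on D(V)={3,4,5} D(Y)={3,4,5,6,7} D(Z)={3,4,6}: V {3,4,5}->{3}; Y {3,4,5,6,7}->{3}; Z {3,4,6}->{6}
Constraint 2 (W != Z) on D(W)={3,5,6} D(Z)={6}: W {3,5,6}->{3,5}
Constraint 3 (Y != Z) on D(Y)={3} D(Z)={6}: no change
So after all 3 constraints: D(V) = {3}

Answer: {3}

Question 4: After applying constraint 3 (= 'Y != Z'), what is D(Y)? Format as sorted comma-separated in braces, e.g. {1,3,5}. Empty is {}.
Constraint 1 (V + Y = Z) on D(V)={3,4,5} D(Y)={3,4,5,6,7} D(Z)={3,4,6}: V {3,4,5}->{3}; Y {3,4,5,6,7}->{3}; Z {3,4,6}->{6}
Constraint 2 (W != Z) on D(W)={3,5,6} D(Z)={6}: W {3,5,6}->{3,5}
Constraint 3 (Y != Z) on D(Y)={3} D(Z)={6}: no change
So after constraint 3: D(Y) = {3}

Answer: {3}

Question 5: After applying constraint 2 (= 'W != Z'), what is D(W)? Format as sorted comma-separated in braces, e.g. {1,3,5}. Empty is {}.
Constraint 1 (V + Y = Z) on D(V)={3,4,5} D(Y)={3,4,5,6,7} D(Z)={3,4,6}: V {3,4,5}->{3}; Y {3,4,5,6,7}->{3}; Z {3,4,6}->{6}
Constraint 2 (W != Z) on D(W)={3,5,6} D(Z)={6}: W {3,5,6}->{3,5}
So after constraint 2: D(W) = {3,5}

Answer: {3,5}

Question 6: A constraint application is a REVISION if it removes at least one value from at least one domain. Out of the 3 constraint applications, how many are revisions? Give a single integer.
Constraint 1 (V + Y = Z) on D(V)={3,4,5} D(Y)={3,4,5,6,7} D(Z)={3,4,6}: V {3,4,5}->{3}; Y {3,4,5,6,7}->{3}; Z {3,4,6}->{6} => REVISION
Constraint 2 (W != Z) on D(W)={3,5,6} D(Z)={6}: W {3,5,6}->{3,5} => REVISION
Constraint 3 (Y != Z) on D(Y)={3} D(Z)={6}: no change => not a revision
Total revisions = 2

Answer: 2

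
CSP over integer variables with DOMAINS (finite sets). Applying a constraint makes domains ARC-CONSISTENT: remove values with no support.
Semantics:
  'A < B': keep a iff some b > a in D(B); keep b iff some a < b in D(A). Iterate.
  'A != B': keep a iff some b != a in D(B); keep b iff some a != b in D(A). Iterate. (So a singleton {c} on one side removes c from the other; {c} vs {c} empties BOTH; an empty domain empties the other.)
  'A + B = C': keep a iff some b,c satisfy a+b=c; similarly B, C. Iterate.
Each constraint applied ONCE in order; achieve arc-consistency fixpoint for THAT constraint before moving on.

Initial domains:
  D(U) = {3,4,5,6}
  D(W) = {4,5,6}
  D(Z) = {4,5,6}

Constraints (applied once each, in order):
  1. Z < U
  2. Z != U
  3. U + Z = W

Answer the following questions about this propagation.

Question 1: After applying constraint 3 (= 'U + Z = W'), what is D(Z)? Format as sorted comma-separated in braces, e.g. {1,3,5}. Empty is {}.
Answer: {}

Derivation:
Constraint 1 (Z < U) on D(Z)={4,5,6} D(U)={3,4,5,6}: Z {4,5,6}->{4,5}; U {3,4,5,6}->{5,6}
Constraint 2 (Z != U) on D(Z)={4,5} D(U)={5,6}: no change
Constraint 3 (U + Z = W) on D(U)={5,6} D(Z)={4,5} D(W)={4,5,6}: U {5,6}->{}; Z {4,5}->{}; W {4,5,6}->{}
So after constraint 3: D(Z) = {}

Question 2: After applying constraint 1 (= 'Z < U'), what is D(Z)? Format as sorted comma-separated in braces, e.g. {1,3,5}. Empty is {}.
Answer: {4,5}

Derivation:
Constraint 1 (Z < U) on D(Z)={4,5,6} D(U)={3,4,5,6}: Z {4,5,6}->{4,5}; U {3,4,5,6}->{5,6}
So after constraint 1: D(Z) = {4,5}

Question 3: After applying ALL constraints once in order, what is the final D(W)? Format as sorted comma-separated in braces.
Constraint 1 (Z < U) on D(Z)={4,5,6} D(U)={3,4,5,6}: Z {4,5,6}->{4,5}; U {3,4,5,6}->{5,6}
Constraint 2 (Z != U) on D(Z)={4,5} D(U)={5,6}: no change
Constraint 3 (U + Z = W) on D(U)={5,6} D(Z)={4,5} D(W)={4,5,6}: U {5,6}->{}; Z {4,5}->{}; W {4,5,6}->{}
So after all 3 constraints: D(W) = {}

Answer: {}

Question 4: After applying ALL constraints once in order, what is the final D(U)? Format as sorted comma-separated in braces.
Answer: {}

Derivation:
Constraint 1 (Z < U) on D(Z)={4,5,6} D(U)={3,4,5,6}: Z {4,5,6}->{4,5}; U {3,4,5,6}->{5,6}
Constraint 2 (Z != U) on D(Z)={4,5} D(U)={5,6}: no change
Constraint 3 (U + Z = W) on D(U)={5,6} D(Z)={4,5} D(W)={4,5,6}: U {5,6}->{}; Z {4,5}->{}; W {4,5,6}->{}
So after all 3 constraints: D(U) = {}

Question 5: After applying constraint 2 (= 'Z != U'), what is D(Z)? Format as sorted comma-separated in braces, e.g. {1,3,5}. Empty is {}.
Answer: {4,5}

Derivation:
Constraint 1 (Z < U) on D(Z)={4,5,6} D(U)={3,4,5,6}: Z {4,5,6}->{4,5}; U {3,4,5,6}->{5,6}
Constraint 2 (Z != U) on D(Z)={4,5} D(U)={5,6}: no change
So after constraint 2: D(Z) = {4,5}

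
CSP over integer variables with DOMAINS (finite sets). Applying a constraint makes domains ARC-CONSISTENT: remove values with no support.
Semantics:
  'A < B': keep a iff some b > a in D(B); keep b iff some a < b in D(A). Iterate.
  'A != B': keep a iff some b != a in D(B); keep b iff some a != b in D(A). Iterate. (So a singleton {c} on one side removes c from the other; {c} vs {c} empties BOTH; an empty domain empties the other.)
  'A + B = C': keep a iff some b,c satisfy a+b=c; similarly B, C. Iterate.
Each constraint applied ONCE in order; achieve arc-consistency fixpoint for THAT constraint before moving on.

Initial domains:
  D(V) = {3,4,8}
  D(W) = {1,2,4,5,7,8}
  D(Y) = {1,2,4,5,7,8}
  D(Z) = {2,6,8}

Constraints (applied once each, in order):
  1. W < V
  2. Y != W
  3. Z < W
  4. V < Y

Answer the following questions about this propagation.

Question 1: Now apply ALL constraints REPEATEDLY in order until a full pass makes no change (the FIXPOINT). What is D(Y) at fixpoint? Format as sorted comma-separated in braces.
pass 0 (initial): D(Y)={1,2,4,5,7,8}
pass 1: V {3,4,8}->{3,4}; W {1,2,4,5,7,8}->{4,5,7}; Y {1,2,4,5,7,8}->{4,5,7,8}; Z {2,6,8}->{2,6}
pass 2: V {3,4}->{}; W {4,5,7}->{}; Y {4,5,7,8}->{}; Z {2,6}->{}
pass 3: no change
Fixpoint after 3 passes: D(Y) = {}

Answer: {}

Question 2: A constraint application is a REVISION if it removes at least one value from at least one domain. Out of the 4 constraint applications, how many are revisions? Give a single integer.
Answer: 3

Derivation:
Constraint 1 (W < V) on D(W)={1,2,4,5,7,8} D(V)={3,4,8}: W {1,2,4,5,7,8}->{1,2,4,5,7} => REVISION
Constraint 2 (Y != W) on D(Y)={1,2,4,5,7,8} D(W)={1,2,4,5,7}: no change => not a revision
Constraint 3 (Z < W) on D(Z)={2,6,8} D(W)={1,2,4,5,7}: Z {2,6,8}->{2,6}; W {1,2,4,5,7}->{4,5,7} => REVISION
Constraint 4 (V < Y) on D(V)={3,4,8} D(Y)={1,2,4,5,7,8}: V {3,4,8}->{3,4}; Y {1,2,4,5,7,8}->{4,5,7,8} => REVISION
Total revisions = 3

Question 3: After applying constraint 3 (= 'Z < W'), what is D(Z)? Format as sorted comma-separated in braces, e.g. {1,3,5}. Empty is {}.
Constraint 1 (W < V) on D(W)={1,2,4,5,7,8} D(V)={3,4,8}: W {1,2,4,5,7,8}->{1,2,4,5,7}
Constraint 2 (Y != W) on D(Y)={1,2,4,5,7,8} D(W)={1,2,4,5,7}: no change
Constraint 3 (Z < W) on D(Z)={2,6,8} D(W)={1,2,4,5,7}: Z {2,6,8}->{2,6}; W {1,2,4,5,7}->{4,5,7}
So after constraint 3: D(Z) = {2,6}

Answer: {2,6}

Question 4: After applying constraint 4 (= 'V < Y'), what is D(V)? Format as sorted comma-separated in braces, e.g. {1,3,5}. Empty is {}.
Answer: {3,4}

Derivation:
Constraint 1 (W < V) on D(W)={1,2,4,5,7,8} D(V)={3,4,8}: W {1,2,4,5,7,8}->{1,2,4,5,7}
Constraint 2 (Y != W) on D(Y)={1,2,4,5,7,8} D(W)={1,2,4,5,7}: no change
Constraint 3 (Z < W) on D(Z)={2,6,8} D(W)={1,2,4,5,7}: Z {2,6,8}->{2,6}; W {1,2,4,5,7}->{4,5,7}
Constraint 4 (V < Y) on D(V)={3,4,8} D(Y)={1,2,4,5,7,8}: V {3,4,8}->{3,4}; Y {1,2,4,5,7,8}->{4,5,7,8}
So after constraint 4: D(V) = {3,4}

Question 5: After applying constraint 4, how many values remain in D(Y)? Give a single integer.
Constraint 1 (W < V) on D(W)={1,2,4,5,7,8} D(V)={3,4,8}: W {1,2,4,5,7,8}->{1,2,4,5,7}
Constraint 2 (Y != W) on D(Y)={1,2,4,5,7,8} D(W)={1,2,4,5,7}: no change
Constraint 3 (Z < W) on D(Z)={2,6,8} D(W)={1,2,4,5,7}: Z {2,6,8}->{2,6}; W {1,2,4,5,7}->{4,5,7}
Constraint 4 (V < Y) on D(V)={3,4,8} D(Y)={1,2,4,5,7,8}: V {3,4,8}->{3,4}; Y {1,2,4,5,7,8}->{4,5,7,8}
So after constraint 4: D(Y)={4,5,7,8}, size = 4

Answer: 4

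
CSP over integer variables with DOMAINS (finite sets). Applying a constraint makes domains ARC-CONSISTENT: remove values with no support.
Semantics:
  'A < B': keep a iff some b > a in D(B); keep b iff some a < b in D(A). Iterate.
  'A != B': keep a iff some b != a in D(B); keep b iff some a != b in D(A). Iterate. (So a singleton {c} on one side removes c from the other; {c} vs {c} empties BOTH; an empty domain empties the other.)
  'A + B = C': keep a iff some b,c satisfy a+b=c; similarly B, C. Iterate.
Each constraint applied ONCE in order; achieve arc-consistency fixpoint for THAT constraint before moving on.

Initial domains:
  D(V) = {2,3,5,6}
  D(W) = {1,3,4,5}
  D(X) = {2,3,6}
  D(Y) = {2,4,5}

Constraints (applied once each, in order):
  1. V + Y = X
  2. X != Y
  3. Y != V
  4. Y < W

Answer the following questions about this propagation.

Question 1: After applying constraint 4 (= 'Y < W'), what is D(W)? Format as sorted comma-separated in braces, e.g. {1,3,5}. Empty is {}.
Answer: {5}

Derivation:
Constraint 1 (V + Y = X) on D(V)={2,3,5,6} D(Y)={2,4,5} D(X)={2,3,6}: V {2,3,5,6}->{2}; Y {2,4,5}->{4}; X {2,3,6}->{6}
Constraint 2 (X != Y) on D(X)={6} D(Y)={4}: no change
Constraint 3 (Y != V) on D(Y)={4} D(V)={2}: no change
Constraint 4 (Y < W) on D(Y)={4} D(W)={1,3,4,5}: W {1,3,4,5}->{5}
So after constraint 4: D(W) = {5}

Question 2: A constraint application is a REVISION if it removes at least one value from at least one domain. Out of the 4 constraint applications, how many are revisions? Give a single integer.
Answer: 2

Derivation:
Constraint 1 (V + Y = X) on D(V)={2,3,5,6} D(Y)={2,4,5} D(X)={2,3,6}: V {2,3,5,6}->{2}; Y {2,4,5}->{4}; X {2,3,6}->{6} => REVISION
Constraint 2 (X != Y) on D(X)={6} D(Y)={4}: no change => not a revision
Constraint 3 (Y != V) on D(Y)={4} D(V)={2}: no change => not a revision
Constraint 4 (Y < W) on D(Y)={4} D(W)={1,3,4,5}: W {1,3,4,5}->{5} => REVISION
Total revisions = 2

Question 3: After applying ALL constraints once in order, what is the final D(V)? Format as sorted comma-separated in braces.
Answer: {2}

Derivation:
Constraint 1 (V + Y = X) on D(V)={2,3,5,6} D(Y)={2,4,5} D(X)={2,3,6}: V {2,3,5,6}->{2}; Y {2,4,5}->{4}; X {2,3,6}->{6}
Constraint 2 (X != Y) on D(X)={6} D(Y)={4}: no change
Constraint 3 (Y != V) on D(Y)={4} D(V)={2}: no change
Constraint 4 (Y < W) on D(Y)={4} D(W)={1,3,4,5}: W {1,3,4,5}->{5}
So after all 4 constraints: D(V) = {2}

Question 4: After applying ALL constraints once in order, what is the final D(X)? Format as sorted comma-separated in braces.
Constraint 1 (V + Y = X) on D(V)={2,3,5,6} D(Y)={2,4,5} D(X)={2,3,6}: V {2,3,5,6}->{2}; Y {2,4,5}->{4}; X {2,3,6}->{6}
Constraint 2 (X != Y) on D(X)={6} D(Y)={4}: no change
Constraint 3 (Y != V) on D(Y)={4} D(V)={2}: no change
Constraint 4 (Y < W) on D(Y)={4} D(W)={1,3,4,5}: W {1,3,4,5}->{5}
So after all 4 constraints: D(X) = {6}

Answer: {6}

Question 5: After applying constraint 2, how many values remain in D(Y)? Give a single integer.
Answer: 1

Derivation:
Constraint 1 (V + Y = X) on D(V)={2,3,5,6} D(Y)={2,4,5} D(X)={2,3,6}: V {2,3,5,6}->{2}; Y {2,4,5}->{4}; X {2,3,6}->{6}
Constraint 2 (X != Y) on D(X)={6} D(Y)={4}: no change
So after constraint 2: D(Y)={4}, size = 1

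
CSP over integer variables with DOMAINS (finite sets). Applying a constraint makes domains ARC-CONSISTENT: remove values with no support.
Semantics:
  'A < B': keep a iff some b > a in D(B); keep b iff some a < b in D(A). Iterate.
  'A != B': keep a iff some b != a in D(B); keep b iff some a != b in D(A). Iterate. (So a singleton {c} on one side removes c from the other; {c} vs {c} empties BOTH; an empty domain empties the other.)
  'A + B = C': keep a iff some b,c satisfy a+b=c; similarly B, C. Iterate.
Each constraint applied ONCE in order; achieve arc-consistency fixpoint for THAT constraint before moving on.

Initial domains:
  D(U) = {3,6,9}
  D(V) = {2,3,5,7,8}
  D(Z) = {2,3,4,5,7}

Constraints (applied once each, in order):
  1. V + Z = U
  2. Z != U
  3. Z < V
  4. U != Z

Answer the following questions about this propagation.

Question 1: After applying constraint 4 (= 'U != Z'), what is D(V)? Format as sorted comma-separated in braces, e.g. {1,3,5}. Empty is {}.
Answer: {3,5,7}

Derivation:
Constraint 1 (V + Z = U) on D(V)={2,3,5,7,8} D(Z)={2,3,4,5,7} D(U)={3,6,9}: V {2,3,5,7,8}->{2,3,5,7}; Z {2,3,4,5,7}->{2,3,4,7}; U {3,6,9}->{6,9}
Constraint 2 (Z != U) on D(Z)={2,3,4,7} D(U)={6,9}: no change
Constraint 3 (Z < V) on D(Z)={2,3,4,7} D(V)={2,3,5,7}: Z {2,3,4,7}->{2,3,4}; V {2,3,5,7}->{3,5,7}
Constraint 4 (U != Z) on D(U)={6,9} D(Z)={2,3,4}: no change
So after constraint 4: D(V) = {3,5,7}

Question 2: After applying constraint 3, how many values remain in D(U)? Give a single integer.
Constraint 1 (V + Z = U) on D(V)={2,3,5,7,8} D(Z)={2,3,4,5,7} D(U)={3,6,9}: V {2,3,5,7,8}->{2,3,5,7}; Z {2,3,4,5,7}->{2,3,4,7}; U {3,6,9}->{6,9}
Constraint 2 (Z != U) on D(Z)={2,3,4,7} D(U)={6,9}: no change
Constraint 3 (Z < V) on D(Z)={2,3,4,7} D(V)={2,3,5,7}: Z {2,3,4,7}->{2,3,4}; V {2,3,5,7}->{3,5,7}
So after constraint 3: D(U)={6,9}, size = 2

Answer: 2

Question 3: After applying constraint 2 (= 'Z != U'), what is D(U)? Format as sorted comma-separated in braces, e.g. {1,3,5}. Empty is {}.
Constraint 1 (V + Z = U) on D(V)={2,3,5,7,8} D(Z)={2,3,4,5,7} D(U)={3,6,9}: V {2,3,5,7,8}->{2,3,5,7}; Z {2,3,4,5,7}->{2,3,4,7}; U {3,6,9}->{6,9}
Constraint 2 (Z != U) on D(Z)={2,3,4,7} D(U)={6,9}: no change
So after constraint 2: D(U) = {6,9}

Answer: {6,9}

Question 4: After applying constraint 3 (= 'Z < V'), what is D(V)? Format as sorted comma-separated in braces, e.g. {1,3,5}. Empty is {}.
Constraint 1 (V + Z = U) on D(V)={2,3,5,7,8} D(Z)={2,3,4,5,7} D(U)={3,6,9}: V {2,3,5,7,8}->{2,3,5,7}; Z {2,3,4,5,7}->{2,3,4,7}; U {3,6,9}->{6,9}
Constraint 2 (Z != U) on D(Z)={2,3,4,7} D(U)={6,9}: no change
Constraint 3 (Z < V) on D(Z)={2,3,4,7} D(V)={2,3,5,7}: Z {2,3,4,7}->{2,3,4}; V {2,3,5,7}->{3,5,7}
So after constraint 3: D(V) = {3,5,7}

Answer: {3,5,7}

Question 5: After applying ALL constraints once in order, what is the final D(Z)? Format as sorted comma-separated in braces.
Constraint 1 (V + Z = U) on D(V)={2,3,5,7,8} D(Z)={2,3,4,5,7} D(U)={3,6,9}: V {2,3,5,7,8}->{2,3,5,7}; Z {2,3,4,5,7}->{2,3,4,7}; U {3,6,9}->{6,9}
Constraint 2 (Z != U) on D(Z)={2,3,4,7} D(U)={6,9}: no change
Constraint 3 (Z < V) on D(Z)={2,3,4,7} D(V)={2,3,5,7}: Z {2,3,4,7}->{2,3,4}; V {2,3,5,7}->{3,5,7}
Constraint 4 (U != Z) on D(U)={6,9} D(Z)={2,3,4}: no change
So after all 4 constraints: D(Z) = {2,3,4}

Answer: {2,3,4}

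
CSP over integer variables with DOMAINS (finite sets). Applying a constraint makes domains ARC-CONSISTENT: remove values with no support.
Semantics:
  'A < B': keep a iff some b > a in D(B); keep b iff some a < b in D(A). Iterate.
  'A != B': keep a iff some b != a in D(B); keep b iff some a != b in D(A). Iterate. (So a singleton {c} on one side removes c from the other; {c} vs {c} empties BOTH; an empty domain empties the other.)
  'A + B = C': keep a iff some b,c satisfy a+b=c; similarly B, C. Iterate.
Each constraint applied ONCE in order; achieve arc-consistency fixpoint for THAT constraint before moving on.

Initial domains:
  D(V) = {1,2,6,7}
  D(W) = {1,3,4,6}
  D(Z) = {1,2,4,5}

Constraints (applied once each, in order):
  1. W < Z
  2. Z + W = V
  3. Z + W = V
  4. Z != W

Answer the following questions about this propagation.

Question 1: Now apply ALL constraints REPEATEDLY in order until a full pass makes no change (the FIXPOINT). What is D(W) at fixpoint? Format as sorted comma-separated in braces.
Answer: {1,3,4}

Derivation:
pass 0 (initial): D(W)={1,3,4,6}
pass 1: V {1,2,6,7}->{6,7}; W {1,3,4,6}->{1,3,4}; Z {1,2,4,5}->{2,4,5}
pass 2: no change
Fixpoint after 2 passes: D(W) = {1,3,4}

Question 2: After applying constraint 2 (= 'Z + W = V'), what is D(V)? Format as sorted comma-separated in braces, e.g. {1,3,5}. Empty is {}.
Constraint 1 (W < Z) on D(W)={1,3,4,6} D(Z)={1,2,4,5}: W {1,3,4,6}->{1,3,4}; Z {1,2,4,5}->{2,4,5}
Constraint 2 (Z + W = V) on D(Z)={2,4,5} D(W)={1,3,4} D(V)={1,2,6,7}: V {1,2,6,7}->{6,7}
So after constraint 2: D(V) = {6,7}

Answer: {6,7}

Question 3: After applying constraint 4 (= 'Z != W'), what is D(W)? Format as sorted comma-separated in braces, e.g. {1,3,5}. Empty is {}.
Answer: {1,3,4}

Derivation:
Constraint 1 (W < Z) on D(W)={1,3,4,6} D(Z)={1,2,4,5}: W {1,3,4,6}->{1,3,4}; Z {1,2,4,5}->{2,4,5}
Constraint 2 (Z + W = V) on D(Z)={2,4,5} D(W)={1,3,4} D(V)={1,2,6,7}: V {1,2,6,7}->{6,7}
Constraint 3 (Z + W = V) on D(Z)={2,4,5} D(W)={1,3,4} D(V)={6,7}: no change
Constraint 4 (Z != W) on D(Z)={2,4,5} D(W)={1,3,4}: no change
So after constraint 4: D(W) = {1,3,4}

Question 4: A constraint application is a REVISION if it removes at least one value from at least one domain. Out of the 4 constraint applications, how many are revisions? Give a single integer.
Constraint 1 (W < Z) on D(W)={1,3,4,6} D(Z)={1,2,4,5}: W {1,3,4,6}->{1,3,4}; Z {1,2,4,5}->{2,4,5} => REVISION
Constraint 2 (Z + W = V) on D(Z)={2,4,5} D(W)={1,3,4} D(V)={1,2,6,7}: V {1,2,6,7}->{6,7} => REVISION
Constraint 3 (Z + W = V) on D(Z)={2,4,5} D(W)={1,3,4} D(V)={6,7}: no change => not a revision
Constraint 4 (Z != W) on D(Z)={2,4,5} D(W)={1,3,4}: no change => not a revision
Total revisions = 2

Answer: 2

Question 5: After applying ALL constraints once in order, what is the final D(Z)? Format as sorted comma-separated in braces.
Answer: {2,4,5}

Derivation:
Constraint 1 (W < Z) on D(W)={1,3,4,6} D(Z)={1,2,4,5}: W {1,3,4,6}->{1,3,4}; Z {1,2,4,5}->{2,4,5}
Constraint 2 (Z + W = V) on D(Z)={2,4,5} D(W)={1,3,4} D(V)={1,2,6,7}: V {1,2,6,7}->{6,7}
Constraint 3 (Z + W = V) on D(Z)={2,4,5} D(W)={1,3,4} D(V)={6,7}: no change
Constraint 4 (Z != W) on D(Z)={2,4,5} D(W)={1,3,4}: no change
So after all 4 constraints: D(Z) = {2,4,5}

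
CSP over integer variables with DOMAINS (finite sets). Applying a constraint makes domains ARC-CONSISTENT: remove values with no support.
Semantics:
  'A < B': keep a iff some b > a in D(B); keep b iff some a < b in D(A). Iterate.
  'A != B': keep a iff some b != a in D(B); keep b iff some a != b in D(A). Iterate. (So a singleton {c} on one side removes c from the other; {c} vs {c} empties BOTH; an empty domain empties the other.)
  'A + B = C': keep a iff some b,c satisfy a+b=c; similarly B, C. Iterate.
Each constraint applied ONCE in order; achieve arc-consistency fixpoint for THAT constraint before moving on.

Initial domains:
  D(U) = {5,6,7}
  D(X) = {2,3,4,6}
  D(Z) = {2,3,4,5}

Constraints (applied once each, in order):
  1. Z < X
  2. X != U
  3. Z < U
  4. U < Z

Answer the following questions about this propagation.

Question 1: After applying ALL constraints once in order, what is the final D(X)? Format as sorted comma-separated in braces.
Answer: {3,4,6}

Derivation:
Constraint 1 (Z < X) on D(Z)={2,3,4,5} D(X)={2,3,4,6}: X {2,3,4,6}->{3,4,6}
Constraint 2 (X != U) on D(X)={3,4,6} D(U)={5,6,7}: no change
Constraint 3 (Z < U) on D(Z)={2,3,4,5} D(U)={5,6,7}: no change
Constraint 4 (U < Z) on D(U)={5,6,7} D(Z)={2,3,4,5}: U {5,6,7}->{}; Z {2,3,4,5}->{}
So after all 4 constraints: D(X) = {3,4,6}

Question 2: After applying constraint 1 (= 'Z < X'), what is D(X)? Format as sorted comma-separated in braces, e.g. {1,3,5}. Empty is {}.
Constraint 1 (Z < X) on D(Z)={2,3,4,5} D(X)={2,3,4,6}: X {2,3,4,6}->{3,4,6}
So after constraint 1: D(X) = {3,4,6}

Answer: {3,4,6}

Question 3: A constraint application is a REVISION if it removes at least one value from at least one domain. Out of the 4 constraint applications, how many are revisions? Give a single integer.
Answer: 2

Derivation:
Constraint 1 (Z < X) on D(Z)={2,3,4,5} D(X)={2,3,4,6}: X {2,3,4,6}->{3,4,6} => REVISION
Constraint 2 (X != U) on D(X)={3,4,6} D(U)={5,6,7}: no change => not a revision
Constraint 3 (Z < U) on D(Z)={2,3,4,5} D(U)={5,6,7}: no change => not a revision
Constraint 4 (U < Z) on D(U)={5,6,7} D(Z)={2,3,4,5}: U {5,6,7}->{}; Z {2,3,4,5}->{} => REVISION
Total revisions = 2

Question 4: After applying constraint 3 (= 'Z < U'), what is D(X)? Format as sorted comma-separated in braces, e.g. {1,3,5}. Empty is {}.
Constraint 1 (Z < X) on D(Z)={2,3,4,5} D(X)={2,3,4,6}: X {2,3,4,6}->{3,4,6}
Constraint 2 (X != U) on D(X)={3,4,6} D(U)={5,6,7}: no change
Constraint 3 (Z < U) on D(Z)={2,3,4,5} D(U)={5,6,7}: no change
So after constraint 3: D(X) = {3,4,6}

Answer: {3,4,6}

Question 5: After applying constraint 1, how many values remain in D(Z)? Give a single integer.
Answer: 4

Derivation:
Constraint 1 (Z < X) on D(Z)={2,3,4,5} D(X)={2,3,4,6}: X {2,3,4,6}->{3,4,6}
So after constraint 1: D(Z)={2,3,4,5}, size = 4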